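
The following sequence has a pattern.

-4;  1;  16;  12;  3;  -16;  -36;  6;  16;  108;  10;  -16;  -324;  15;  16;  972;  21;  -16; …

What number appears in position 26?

Read the sequence 3 terms at a time; column i is its own pattern.
Stream A is -4, 12, -36, 108, -324, 972, which is geometric with ratio -3.
Stream B is 1, 3, 6, 10, 15, 21, which is the triangular numbers T_1, T_2, ….
Stream C is 16, -16, 16, -16, 16, -16, which is alternating ±16.
Term 26 comes from stream B (its 9th entry): 45.

45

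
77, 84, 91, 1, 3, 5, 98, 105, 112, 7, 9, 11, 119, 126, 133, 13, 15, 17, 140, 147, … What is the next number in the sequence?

The slot pattern repeats as AAABBB (period 6), so there are 2 interleaved tracks.
Stream A is 77, 84, 91, 98, 105, 112, 119, 126, 133, 140, 147, which is arithmetic, step +7.
Stream B is 1, 3, 5, 7, 9, 11, 13, 15, 17, which is linear: a_n = -1 + 2·n.
The 21st slot belongs to stream A; its 12th term is 154.

154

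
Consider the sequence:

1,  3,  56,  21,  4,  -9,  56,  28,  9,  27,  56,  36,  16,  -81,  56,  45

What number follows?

25

Read the sequence 4 terms at a time; column i is its own pattern.
Track A: 1, 4, 9, 16 (the squares 1², 2², 3², …).
Track B: 3, -9, 27, -81 (geometric with ratio -3).
Track C: 56, 56, 56, 56 (always 56).
Track D: 21, 28, 36, 45 (triangular numbers n(n+1)/2 for n = 6, 7, …).
The 17th slot belongs to track A; its 5th term is 25.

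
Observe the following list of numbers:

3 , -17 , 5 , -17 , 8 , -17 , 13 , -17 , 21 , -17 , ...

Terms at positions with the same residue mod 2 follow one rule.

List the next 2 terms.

34, -17

The terms cycle through 2 interleaved subsequences.
Stream A = 3, 5, 8, 13, 21: a Fibonacci-like recurrence a_n = a_{n-1} + a_{n-2}.
Stream B = -17, -17, -17, -17, -17: always -17.
Term 11 comes from stream A (its 6th entry): 34.
The 12th slot belongs to stream B; its 6th term is -17.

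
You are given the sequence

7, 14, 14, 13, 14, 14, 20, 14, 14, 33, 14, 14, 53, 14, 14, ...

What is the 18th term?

Positions follow the repeating pattern ABB; grouping by letter gives 2 tracks.
Track A: 7, 13, 20, 33, 53 (a Fibonacci-like recurrence a_n = a_{n-1} + a_{n-2}).
Track B: 14, 14, 14, 14, 14, 14, 14, 14, 14, 14 (the constant sequence 14).
The 18th slot belongs to track B; its 12th term is 14.

14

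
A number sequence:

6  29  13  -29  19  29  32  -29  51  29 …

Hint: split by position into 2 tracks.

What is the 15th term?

The terms cycle through 2 interleaved subsequences.
Subsequence A: 6, 13, 19, 32, 51 — a Fibonacci-like recurrence a_n = a_{n-1} + a_{n-2}.
Subsequence B: 29, -29, 29, -29, 29 — the oscillation 29·(−1)^(n+1).
Position 15 → subsequence A, term 8 = 217.

217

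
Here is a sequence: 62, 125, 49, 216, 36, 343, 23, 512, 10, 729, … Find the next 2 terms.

-3, 1000

Split by position mod 2 into 2 tracks.
Subsequence A = 62, 49, 36, 23, 10: subtracting 13 each time.
Subsequence B = 125, 216, 343, 512, 729: consecutive cubes n³ from n = 5.
The 11th slot belongs to subsequence A; its 6th term is -3.
The 12th slot belongs to subsequence B; its 6th term is 1000.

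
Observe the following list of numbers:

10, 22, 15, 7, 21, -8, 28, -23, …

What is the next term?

Positions 1, 3, 5, … form one subsequence and positions 2, 4, 6, … form another.
Track A is 10, 15, 21, 28, which is triangular numbers starting at T_4.
Track B is 22, 7, -8, -23, which is arithmetic with common difference −15.
Position 9 → track A, term 5 = 36.

36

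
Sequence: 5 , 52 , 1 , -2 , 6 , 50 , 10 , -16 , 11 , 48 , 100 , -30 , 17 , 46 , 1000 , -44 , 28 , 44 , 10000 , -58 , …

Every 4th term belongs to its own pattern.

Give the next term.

45

Split by position mod 4 into 4 tracks.
Stream A: 5, 6, 11, 17, 28. A Fibonacci-like recurrence a_n = a_{n-1} + a_{n-2}.
Stream B: 52, 50, 48, 46, 44. Subtracting 2 each time.
Stream C: 1, 10, 100, 1000, 10000. Successive powers of 10.
Stream D: -2, -16, -30, -44, -58. Arithmetic with common difference −14.
Term 21 comes from stream A (its 6th entry): 45.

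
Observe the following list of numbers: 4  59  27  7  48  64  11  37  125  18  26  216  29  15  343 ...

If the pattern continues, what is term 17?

Split by position mod 3 into 3 tracks.
Stream A: 4, 7, 11, 18, 29. Fibonacci-style (each term is the sum of the two before it).
Stream B: 59, 48, 37, 26, 15. Arithmetic, step −11.
Stream C: 27, 64, 125, 216, 343. The cubes 3³, 4³, 5³, ….
The 17th slot belongs to stream B; its 6th term is 4.

4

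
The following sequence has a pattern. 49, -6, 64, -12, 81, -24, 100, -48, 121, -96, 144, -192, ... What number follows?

169

Positions 1, 3, 5, … form one subsequence and positions 2, 4, 6, … form another.
Subsequence A: 49, 64, 81, 100, 121, 144. Consecutive squares n² from n = 7.
Subsequence B: -6, -12, -24, -48, -96, -192. Geometric with ratio 2.
The 13th slot belongs to subsequence A; its 7th term is 169.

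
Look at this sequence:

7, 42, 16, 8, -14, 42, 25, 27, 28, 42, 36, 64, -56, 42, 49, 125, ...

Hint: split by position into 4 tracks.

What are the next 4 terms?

112, 42, 64, 216

Taking every 4th term gives 4 separate tracks.
Subsequence A is 7, -14, 28, -56, which is a geometric progression (common ratio -2).
Subsequence B is 42, 42, 42, 42, which is the constant sequence 42.
Subsequence C is 16, 25, 36, 49, which is consecutive squares n² from n = 4.
Subsequence D is 8, 27, 64, 125, which is consecutive cubes n³ from n = 2.
The 17th slot belongs to subsequence A; its 5th term is 112.
Term 18 comes from subsequence B (its 5th entry): 42.
Term 19 comes from subsequence C (its 5th entry): 64.
Term 20 comes from subsequence D (its 5th entry): 216.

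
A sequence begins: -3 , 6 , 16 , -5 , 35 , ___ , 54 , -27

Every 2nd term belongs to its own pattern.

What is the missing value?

-16

The terms cycle through 2 interleaved subsequences.
Track A: -3, 16, 35, 54. Arithmetic with common difference +19.
Track B: 6, -5, ?, -27. Subtracting 11 each time.
The gap is track B's term 3; the rule gives -16.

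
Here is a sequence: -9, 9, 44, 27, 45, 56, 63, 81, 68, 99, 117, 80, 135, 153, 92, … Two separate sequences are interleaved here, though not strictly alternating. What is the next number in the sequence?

171

Positions follow the repeating pattern AAB; grouping by letter gives 2 tracks.
Stream A is -9, 9, 27, 45, 63, 81, 99, 117, 135, 153, which is linear: a_n = -27 + 18·n.
Stream B is 44, 56, 68, 80, 92, which is linear: a_n = 32 + 12·n.
The 16th slot belongs to stream A; its 11th term is 171.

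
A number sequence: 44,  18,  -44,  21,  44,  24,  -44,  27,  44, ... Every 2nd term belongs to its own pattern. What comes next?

30

Positions 1, 3, 5, … form one subsequence and positions 2, 4, 6, … form another.
Track A: 44, -44, 44, -44, 44 — the oscillation 44·(−1)^(n+1).
Track B: 18, 21, 24, 27 — arithmetic, step +3.
Position 10 falls in track B as its term 5, giving 30.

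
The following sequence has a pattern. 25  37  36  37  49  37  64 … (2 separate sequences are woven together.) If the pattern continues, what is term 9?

Odd-indexed and even-indexed terms follow separate rules.
Track A = 25, 36, 49, 64: perfect squares starting at 5².
Track B = 37, 37, 37: constant 37.
Position 9 falls in track A as its term 5, giving 81.

81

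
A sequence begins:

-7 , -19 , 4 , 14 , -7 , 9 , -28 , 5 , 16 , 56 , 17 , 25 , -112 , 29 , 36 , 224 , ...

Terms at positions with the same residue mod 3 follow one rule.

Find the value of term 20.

Split by position mod 3: positions 1, 4, 7, … form one track, and each other residue class forms its own.
Stream A: -7, 14, -28, 56, -112, 224 (multiplying by -2 each time).
Stream B: -19, -7, 5, 17, 29 (linear: a_n = -31 + 12·n).
Stream C: 4, 9, 16, 25, 36 (the squares 2², 3², 4², …).
The 20th slot belongs to stream B; its 7th term is 53.

53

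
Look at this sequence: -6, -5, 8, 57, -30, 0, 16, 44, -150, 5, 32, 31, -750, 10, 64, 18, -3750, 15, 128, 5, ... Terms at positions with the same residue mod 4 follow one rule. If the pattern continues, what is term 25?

-93750

Read the sequence 4 terms at a time; column i is its own pattern.
Track A = -6, -30, -150, -750, -3750: a geometric progression (common ratio 5).
Track B = -5, 0, 5, 10, 15: adding 5 each time.
Track C = 8, 16, 32, 64, 128: powers 2^3, 2^4, 2^5, ….
Track D = 57, 44, 31, 18, 5: linear: a_n = 70 − 13·n.
Term 25 comes from track A (its 7th entry): -93750.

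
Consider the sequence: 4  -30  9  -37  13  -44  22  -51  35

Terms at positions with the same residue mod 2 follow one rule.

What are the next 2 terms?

The terms cycle through 2 interleaved subsequences.
Subsequence A: 4, 9, 13, 22, 35 (a Fibonacci-like recurrence a_n = a_{n-1} + a_{n-2}).
Subsequence B: -30, -37, -44, -51 (arithmetic, step −7).
Position 10 falls in subsequence B as its term 5, giving -58.
Term 11 comes from subsequence A (its 6th entry): 57.

-58, 57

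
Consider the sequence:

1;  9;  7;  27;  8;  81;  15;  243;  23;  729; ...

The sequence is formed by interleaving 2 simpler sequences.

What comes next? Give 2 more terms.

38, 2187

Taking every 2nd term gives 2 separate tracks.
Track A = 1, 7, 8, 15, 23: Fibonacci-style (each term is the sum of the two before it).
Track B = 9, 27, 81, 243, 729: powers 3^2, 3^3, 3^4, ….
Position 11 falls in track A as its term 6, giving 38.
Position 12 → track B, term 6 = 2187.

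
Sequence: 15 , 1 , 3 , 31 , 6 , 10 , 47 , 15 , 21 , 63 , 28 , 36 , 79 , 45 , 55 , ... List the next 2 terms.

95, 66

Positions follow the repeating pattern ABB; grouping by letter gives 2 tracks.
Subsequence A = 15, 31, 47, 63, 79: arithmetic with common difference +16.
Subsequence B = 1, 3, 6, 10, 15, 21, 28, 36, 45, 55: the triangular numbers T_1, T_2, ….
Term 16 comes from subsequence A (its 6th entry): 95.
Position 17 falls in subsequence B as its term 11, giving 66.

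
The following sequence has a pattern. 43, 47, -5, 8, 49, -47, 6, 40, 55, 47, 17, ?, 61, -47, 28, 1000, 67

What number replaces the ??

200

Split by position mod 4: positions 1, 5, 9, … form one track, and each other residue class forms its own.
Stream A is 43, 49, 55, 61, 67, which is arithmetic, step +6.
Stream B is 47, -47, 47, -47, which is alternating ±47.
Stream C is -5, 6, 17, 28, which is arithmetic, step +11.
Stream D is 8, 40, ?, 1000, which is a geometric progression (common ratio 5).
Stream D's pattern makes the blank 200.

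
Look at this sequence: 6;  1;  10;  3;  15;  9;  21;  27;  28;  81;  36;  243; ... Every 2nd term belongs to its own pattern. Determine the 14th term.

The terms cycle through 2 interleaved subsequences.
Subsequence A: 6, 10, 15, 21, 28, 36 — triangular numbers n(n+1)/2 for n = 3, 4, ….
Subsequence B: 1, 3, 9, 27, 81, 243 — powers of 3.
Position 14 → subsequence B, term 7 = 729.

729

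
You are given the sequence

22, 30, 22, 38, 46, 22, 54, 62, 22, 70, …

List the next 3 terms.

78, 22, 86

Reading positions in blocks of 3 reveals the pattern AAB — 2 tracks woven together.
Stream A = 22, 30, 38, 46, 54, 62, 70: arithmetic with common difference +8.
Stream B = 22, 22, 22: always 22.
The 11th slot belongs to stream A; its 8th term is 78.
Position 12 → stream B, term 4 = 22.
Position 13 → stream A, term 9 = 86.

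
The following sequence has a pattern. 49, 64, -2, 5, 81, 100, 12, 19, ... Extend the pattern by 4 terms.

121, 144, 26, 33

Reading positions in blocks of 4 reveals the pattern AABB — 2 tracks woven together.
Track A: 49, 64, 81, 100 (perfect squares starting at 7²).
Track B: -2, 5, 12, 19 (linear: a_n = -9 + 7·n).
Term 9 comes from track A (its 5th entry): 121.
The 10th slot belongs to track A; its 6th term is 144.
The 11th slot belongs to track B; its 5th term is 26.
Term 12 comes from track B (its 6th entry): 33.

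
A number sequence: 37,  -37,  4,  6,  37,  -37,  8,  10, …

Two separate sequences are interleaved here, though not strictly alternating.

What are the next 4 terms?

37, -37, 12, 14

Reading positions in blocks of 4 reveals the pattern AABB — 2 tracks woven together.
Stream A: 37, -37, 37, -37 (alternating ±37).
Stream B: 4, 6, 8, 10 (arithmetic, step +2).
Term 9 comes from stream A (its 5th entry): 37.
Position 10 → stream A, term 6 = -37.
Term 11 comes from stream B (its 5th entry): 12.
The 12th slot belongs to stream B; its 6th term is 14.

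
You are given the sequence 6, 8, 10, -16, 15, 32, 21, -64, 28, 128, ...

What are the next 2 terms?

36, -256

Taking every 2nd term gives 2 separate tracks.
Subsequence A is 6, 10, 15, 21, 28, which is triangular numbers n(n+1)/2 for n = 3, 4, ….
Subsequence B is 8, -16, 32, -64, 128, which is a geometric progression (common ratio -2).
The 11th slot belongs to subsequence A; its 6th term is 36.
Position 12 falls in subsequence B as its term 6, giving -256.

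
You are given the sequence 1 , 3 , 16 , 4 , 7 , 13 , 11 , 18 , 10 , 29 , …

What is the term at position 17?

Reading positions in blocks of 3 reveals the pattern AAB — 2 tracks woven together.
Track A: 1, 3, 4, 7, 11, 18, 29 — Fibonacci-style (each term is the sum of the two before it).
Track B: 16, 13, 10 — arithmetic, step −3.
The 17th slot belongs to track A; its 12th term is 322.

322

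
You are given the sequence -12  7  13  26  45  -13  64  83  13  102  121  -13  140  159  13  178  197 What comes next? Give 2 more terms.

The slot pattern repeats as AAB (period 3), so there are 2 interleaved tracks.
Stream A = -12, 7, 26, 45, 64, 83, 102, 121, 140, 159, 178, 197: adding 19 each time.
Stream B = 13, -13, 13, -13, 13: oscillating between 13 and -13.
Term 18 comes from stream B (its 6th entry): -13.
Position 19 → stream A, term 13 = 216.

-13, 216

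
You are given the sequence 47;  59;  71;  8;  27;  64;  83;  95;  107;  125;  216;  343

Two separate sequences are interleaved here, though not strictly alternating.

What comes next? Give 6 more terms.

Positions follow the repeating pattern AAABBB; grouping by letter gives 2 tracks.
Track A: 47, 59, 71, 83, 95, 107 (adding 12 each time).
Track B: 8, 27, 64, 125, 216, 343 (consecutive cubes n³ from n = 2).
Position 13 falls in track A as its term 7, giving 119.
Term 14 comes from track A (its 8th entry): 131.
The 15th slot belongs to track A; its 9th term is 143.
Term 16 comes from track B (its 7th entry): 512.
Position 17 → track B, term 8 = 729.
The 18th slot belongs to track B; its 9th term is 1000.

119, 131, 143, 512, 729, 1000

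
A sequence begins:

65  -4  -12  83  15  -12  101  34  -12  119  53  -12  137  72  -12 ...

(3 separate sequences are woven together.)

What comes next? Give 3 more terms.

155, 91, -12

Split by position mod 3 into 3 tracks.
Track A = 65, 83, 101, 119, 137: linear: a_n = 47 + 18·n.
Track B = -4, 15, 34, 53, 72: arithmetic with common difference +19.
Track C = -12, -12, -12, -12, -12: constant -12.
Term 16 comes from track A (its 6th entry): 155.
Position 17 → track B, term 6 = 91.
Term 18 comes from track C (its 6th entry): -12.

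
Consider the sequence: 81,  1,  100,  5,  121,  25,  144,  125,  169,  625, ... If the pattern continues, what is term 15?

256

The terms cycle through 2 interleaved subsequences.
Track A is 81, 100, 121, 144, 169, which is perfect squares starting at 9².
Track B is 1, 5, 25, 125, 625, which is powers 5^0, 5^1, 5^2, ….
Term 15 comes from track A (its 8th entry): 256.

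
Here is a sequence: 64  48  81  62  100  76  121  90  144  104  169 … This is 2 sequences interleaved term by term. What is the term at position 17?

256

Odd-indexed and even-indexed terms follow separate rules.
Subsequence A: 64, 81, 100, 121, 144, 169 — the squares 8², 9², 10², ….
Subsequence B: 48, 62, 76, 90, 104 — linear: a_n = 34 + 14·n.
Term 17 comes from subsequence A (its 9th entry): 256.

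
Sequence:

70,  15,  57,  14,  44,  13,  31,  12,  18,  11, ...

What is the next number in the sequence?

Split by position mod 2 into 2 tracks.
Track A: 70, 57, 44, 31, 18 (linear: a_n = 83 − 13·n).
Track B: 15, 14, 13, 12, 11 (arithmetic with common difference −1).
The 11th slot belongs to track A; its 6th term is 5.

5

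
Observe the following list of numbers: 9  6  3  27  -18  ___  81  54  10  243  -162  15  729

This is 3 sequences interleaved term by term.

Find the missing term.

6

Split by position mod 3 into 3 tracks.
Subsequence A: 9, 27, 81, 243, 729. Powers 3^2, 3^3, 3^4, ….
Subsequence B: 6, -18, 54, -162. A geometric progression (common ratio -3).
Subsequence C: 3, ?, 10, 15. The triangular numbers T_2, T_3, ….
Subsequence C's pattern makes the blank 6.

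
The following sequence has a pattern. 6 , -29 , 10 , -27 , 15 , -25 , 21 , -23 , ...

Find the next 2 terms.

Taking every 2nd term gives 2 separate tracks.
Track A: 6, 10, 15, 21 — the triangular numbers T_3, T_4, ….
Track B: -29, -27, -25, -23 — linear: a_n = -31 + 2·n.
Position 9 falls in track A as its term 5, giving 28.
The 10th slot belongs to track B; its 5th term is -21.

28, -21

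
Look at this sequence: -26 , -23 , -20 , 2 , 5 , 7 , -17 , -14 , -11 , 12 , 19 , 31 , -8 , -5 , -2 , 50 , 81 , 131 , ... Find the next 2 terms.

Positions follow the repeating pattern AAABBB; grouping by letter gives 2 tracks.
Stream A: -26, -23, -20, -17, -14, -11, -8, -5, -2. Adding 3 each time.
Stream B: 2, 5, 7, 12, 19, 31, 50, 81, 131. A Fibonacci-like recurrence a_n = a_{n-1} + a_{n-2}.
The 19th slot belongs to stream A; its 10th term is 1.
Term 20 comes from stream A (its 11th entry): 4.

1, 4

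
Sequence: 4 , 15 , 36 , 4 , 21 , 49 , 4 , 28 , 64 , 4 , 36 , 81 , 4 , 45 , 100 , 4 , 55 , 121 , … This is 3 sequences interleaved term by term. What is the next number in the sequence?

4

The terms cycle through 3 interleaved subsequences.
Stream A = 4, 4, 4, 4, 4, 4: constant 4.
Stream B = 15, 21, 28, 36, 45, 55: triangular numbers starting at T_5.
Stream C = 36, 49, 64, 81, 100, 121: consecutive squares n² from n = 6.
Position 19 → stream A, term 7 = 4.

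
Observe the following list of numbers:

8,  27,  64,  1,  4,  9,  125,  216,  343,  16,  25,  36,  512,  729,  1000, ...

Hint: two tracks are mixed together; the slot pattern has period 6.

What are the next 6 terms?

The slot pattern repeats as AAABBB (period 6), so there are 2 interleaved tracks.
Track A: 8, 27, 64, 125, 216, 343, 512, 729, 1000 — perfect cubes starting at 2³.
Track B: 1, 4, 9, 16, 25, 36 — the squares 1², 2², 3², ….
Term 16 comes from track B (its 7th entry): 49.
Term 17 comes from track B (its 8th entry): 64.
Term 18 comes from track B (its 9th entry): 81.
Position 19 → track A, term 10 = 1331.
Term 20 comes from track A (its 11th entry): 1728.
Position 21 → track A, term 12 = 2197.

49, 64, 81, 1331, 1728, 2197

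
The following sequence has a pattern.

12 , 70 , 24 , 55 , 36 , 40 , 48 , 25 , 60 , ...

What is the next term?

Split by position mod 2 into 2 tracks.
Track A is 12, 24, 36, 48, 60, which is arithmetic with common difference +12.
Track B is 70, 55, 40, 25, which is linear: a_n = 85 − 15·n.
Position 10 → track B, term 5 = 10.

10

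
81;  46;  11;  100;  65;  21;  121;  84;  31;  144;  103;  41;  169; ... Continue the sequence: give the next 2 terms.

122, 51

The terms cycle through 3 interleaved subsequences.
Stream A = 81, 100, 121, 144, 169: the squares 9², 10², 11², ….
Stream B = 46, 65, 84, 103: adding 19 each time.
Stream C = 11, 21, 31, 41: arithmetic with common difference +10.
Position 14 falls in stream B as its term 5, giving 122.
Term 15 comes from stream C (its 5th entry): 51.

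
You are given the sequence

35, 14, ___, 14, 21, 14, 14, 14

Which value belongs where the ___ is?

28

Positions 1, 3, 5, … form one subsequence and positions 2, 4, 6, … form another.
Stream A: 35, ?, 21, 14 (linear: a_n = 42 − 7·n).
Stream B: 14, 14, 14, 14 (the constant sequence 14).
Filling stream A at index 2 by its rule yields 28.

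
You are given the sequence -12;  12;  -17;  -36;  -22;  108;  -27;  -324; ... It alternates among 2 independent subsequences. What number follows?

-32

Taking every 2nd term gives 2 separate tracks.
Stream A = -12, -17, -22, -27: linear: a_n = -7 − 5·n.
Stream B = 12, -36, 108, -324: geometric with ratio -3.
Position 9 falls in stream A as its term 5, giving -32.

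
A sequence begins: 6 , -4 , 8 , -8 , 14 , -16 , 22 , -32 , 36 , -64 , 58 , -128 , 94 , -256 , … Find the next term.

152

Split by position mod 2 into 2 tracks.
Track A: 6, 8, 14, 22, 36, 58, 94 (Fibonacci-style (each term is the sum of the two before it)).
Track B: -4, -8, -16, -32, -64, -128, -256 (geometric with ratio 2).
Term 15 comes from track A (its 8th entry): 152.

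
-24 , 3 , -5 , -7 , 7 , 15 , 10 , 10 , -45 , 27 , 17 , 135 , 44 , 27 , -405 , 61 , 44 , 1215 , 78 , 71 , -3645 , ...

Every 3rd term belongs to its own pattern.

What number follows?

Read the sequence 3 terms at a time; column i is its own pattern.
Stream A: -24, -7, 10, 27, 44, 61, 78 (adding 17 each time).
Stream B: 3, 7, 10, 17, 27, 44, 71 (each term equals the sum of the previous two).
Stream C: -5, 15, -45, 135, -405, 1215, -3645 (geometric, ×-3 each step).
The 22nd slot belongs to stream A; its 8th term is 95.

95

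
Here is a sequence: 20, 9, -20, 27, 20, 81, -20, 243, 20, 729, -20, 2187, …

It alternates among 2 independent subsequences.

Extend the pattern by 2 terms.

20, 6561

Odd-indexed and even-indexed terms follow separate rules.
Stream A: 20, -20, 20, -20, 20, -20. The oscillation 20·(−1)^(n+1).
Stream B: 9, 27, 81, 243, 729, 2187. Powers of 3.
Position 13 → stream A, term 7 = 20.
Position 14 falls in stream B as its term 7, giving 6561.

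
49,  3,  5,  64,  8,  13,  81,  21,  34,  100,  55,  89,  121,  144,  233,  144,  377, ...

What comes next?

Reading positions in blocks of 3 reveals the pattern ABB — 2 tracks woven together.
Track A: 49, 64, 81, 100, 121, 144 (the squares 7², 8², 9², …).
Track B: 3, 5, 8, 13, 21, 34, 55, 89, 144, 233, 377 (each term equals the sum of the previous two).
Position 18 → track B, term 12 = 610.

610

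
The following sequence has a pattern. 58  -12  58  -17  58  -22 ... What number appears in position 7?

58

Positions 1, 3, 5, … form one subsequence and positions 2, 4, 6, … form another.
Track A = 58, 58, 58: the constant sequence 58.
Track B = -12, -17, -22: arithmetic, step −5.
Position 7 → track A, term 4 = 58.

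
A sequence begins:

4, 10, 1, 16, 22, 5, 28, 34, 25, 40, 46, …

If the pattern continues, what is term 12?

125

The slot pattern repeats as AAB (period 3), so there are 2 interleaved tracks.
Subsequence A is 4, 10, 16, 22, 28, 34, 40, 46, which is arithmetic with common difference +6.
Subsequence B is 1, 5, 25, which is powers of 5.
The 12th slot belongs to subsequence B; its 4th term is 125.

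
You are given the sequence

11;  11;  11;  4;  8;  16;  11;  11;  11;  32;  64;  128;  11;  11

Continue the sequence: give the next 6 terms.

11, 256, 512, 1024, 11, 11

The slot pattern repeats as AAABBB (period 6), so there are 2 interleaved tracks.
Track A is 11, 11, 11, 11, 11, 11, 11, 11, which is the constant sequence 11.
Track B is 4, 8, 16, 32, 64, 128, which is successive powers of 2.
Term 15 comes from track A (its 9th entry): 11.
Term 16 comes from track B (its 7th entry): 256.
The 17th slot belongs to track B; its 8th term is 512.
Term 18 comes from track B (its 9th entry): 1024.
Term 19 comes from track A (its 10th entry): 11.
The 20th slot belongs to track A; its 11th term is 11.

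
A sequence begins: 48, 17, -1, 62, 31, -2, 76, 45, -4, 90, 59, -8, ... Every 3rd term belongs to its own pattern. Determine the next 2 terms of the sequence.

Taking every 3rd term gives 3 separate tracks.
Subsequence A: 48, 62, 76, 90 — adding 14 each time.
Subsequence B: 17, 31, 45, 59 — arithmetic, step +14.
Subsequence C: -1, -2, -4, -8 — geometric, ×2 each step.
The 13th slot belongs to subsequence A; its 5th term is 104.
Position 14 → subsequence B, term 5 = 73.

104, 73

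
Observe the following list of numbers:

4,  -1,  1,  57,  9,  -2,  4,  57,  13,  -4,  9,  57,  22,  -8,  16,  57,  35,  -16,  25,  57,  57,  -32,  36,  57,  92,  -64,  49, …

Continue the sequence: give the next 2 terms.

Taking every 4th term gives 4 separate tracks.
Stream A is 4, 9, 13, 22, 35, 57, 92, which is each term equals the sum of the previous two.
Stream B is -1, -2, -4, -8, -16, -32, -64, which is multiplying by 2 each time.
Stream C is 1, 4, 9, 16, 25, 36, 49, which is consecutive squares n² from n = 1.
Stream D is 57, 57, 57, 57, 57, 57, which is always 57.
The 28th slot belongs to stream D; its 7th term is 57.
Position 29 → stream A, term 8 = 149.

57, 149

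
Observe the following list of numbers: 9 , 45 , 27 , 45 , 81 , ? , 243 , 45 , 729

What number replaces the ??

45

Split by position mod 2 into 2 tracks.
Stream A: 9, 27, 81, 243, 729 — powers of 3.
Stream B: 45, 45, ?, 45 — constant 45.
The gap is stream B's term 3; the rule gives 45.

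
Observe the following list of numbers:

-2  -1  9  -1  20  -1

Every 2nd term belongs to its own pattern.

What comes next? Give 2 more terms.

Odd-indexed and even-indexed terms follow separate rules.
Stream A = -2, 9, 20: linear: a_n = -13 + 11·n.
Stream B = -1, -1, -1: constant -1.
The 7th slot belongs to stream A; its 4th term is 31.
Position 8 → stream B, term 4 = -1.

31, -1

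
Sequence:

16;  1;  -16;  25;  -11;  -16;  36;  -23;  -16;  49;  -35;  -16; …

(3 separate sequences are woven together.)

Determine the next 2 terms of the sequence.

64, -47

Taking every 3rd term gives 3 separate tracks.
Track A = 16, 25, 36, 49: perfect squares starting at 4².
Track B = 1, -11, -23, -35: subtracting 12 each time.
Track C = -16, -16, -16, -16: always -16.
The 13th slot belongs to track A; its 5th term is 64.
The 14th slot belongs to track B; its 5th term is -47.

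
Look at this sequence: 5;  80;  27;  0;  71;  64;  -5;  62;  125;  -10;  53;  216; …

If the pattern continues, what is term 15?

Split by position mod 3: positions 1, 4, 7, … form one track, and each other residue class forms its own.
Track A = 5, 0, -5, -10: subtracting 5 each time.
Track B = 80, 71, 62, 53: linear: a_n = 89 − 9·n.
Track C = 27, 64, 125, 216: consecutive cubes n³ from n = 3.
Position 15 falls in track C as its term 5, giving 343.

343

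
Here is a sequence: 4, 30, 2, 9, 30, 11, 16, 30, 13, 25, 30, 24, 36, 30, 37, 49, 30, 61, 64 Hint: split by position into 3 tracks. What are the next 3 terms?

Read the sequence 3 terms at a time; column i is its own pattern.
Track A: 4, 9, 16, 25, 36, 49, 64 — perfect squares starting at 2².
Track B: 30, 30, 30, 30, 30, 30 — always 30.
Track C: 2, 11, 13, 24, 37, 61 — Fibonacci-style (each term is the sum of the two before it).
Position 20 → track B, term 7 = 30.
Term 21 comes from track C (its 7th entry): 98.
Position 22 falls in track A as its term 8, giving 81.

30, 98, 81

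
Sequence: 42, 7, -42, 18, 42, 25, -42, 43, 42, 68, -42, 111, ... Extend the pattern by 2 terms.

Positions 1, 3, 5, … form one subsequence and positions 2, 4, 6, … form another.
Track A = 42, -42, 42, -42, 42, -42: oscillating between 42 and -42.
Track B = 7, 18, 25, 43, 68, 111: Fibonacci-style (each term is the sum of the two before it).
Position 13 falls in track A as its term 7, giving 42.
The 14th slot belongs to track B; its 7th term is 179.

42, 179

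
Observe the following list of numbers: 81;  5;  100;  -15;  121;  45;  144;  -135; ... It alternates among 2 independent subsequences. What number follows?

169

Positions 1, 3, 5, … form one subsequence and positions 2, 4, 6, … form another.
Track A = 81, 100, 121, 144: consecutive squares n² from n = 9.
Track B = 5, -15, 45, -135: geometric with ratio -3.
The 9th slot belongs to track A; its 5th term is 169.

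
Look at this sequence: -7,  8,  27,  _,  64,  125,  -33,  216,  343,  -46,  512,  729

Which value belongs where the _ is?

The slot pattern repeats as ABB (period 3), so there are 2 interleaved tracks.
Track A is -7, ?, -33, -46, which is linear: a_n = 6 − 13·n.
Track B is 8, 27, 64, 125, 216, 343, 512, 729, which is perfect cubes starting at 2³.
The gap is track A's term 2; the rule gives -20.

-20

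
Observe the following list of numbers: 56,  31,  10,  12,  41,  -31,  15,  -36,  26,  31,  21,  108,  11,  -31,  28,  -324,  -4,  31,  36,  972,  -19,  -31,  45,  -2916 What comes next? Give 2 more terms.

-34, 31

Taking every 4th term gives 4 separate tracks.
Subsequence A is 56, 41, 26, 11, -4, -19, which is subtracting 15 each time.
Subsequence B is 31, -31, 31, -31, 31, -31, which is the oscillation 31·(−1)^(n+1).
Subsequence C is 10, 15, 21, 28, 36, 45, which is triangular numbers starting at T_4.
Subsequence D is 12, -36, 108, -324, 972, -2916, which is geometric with ratio -3.
The 25th slot belongs to subsequence A; its 7th term is -34.
The 26th slot belongs to subsequence B; its 7th term is 31.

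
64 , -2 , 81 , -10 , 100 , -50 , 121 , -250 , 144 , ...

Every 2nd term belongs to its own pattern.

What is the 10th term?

-1250

Taking every 2nd term gives 2 separate tracks.
Track A: 64, 81, 100, 121, 144 — perfect squares starting at 8².
Track B: -2, -10, -50, -250 — multiplying by 5 each time.
Position 10 → track B, term 5 = -1250.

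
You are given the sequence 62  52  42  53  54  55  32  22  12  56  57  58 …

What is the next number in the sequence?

Positions follow the repeating pattern AAABBB; grouping by letter gives 2 tracks.
Track A = 62, 52, 42, 32, 22, 12: subtracting 10 each time.
Track B = 53, 54, 55, 56, 57, 58: linear: a_n = 52 + n.
Position 13 falls in track A as its term 7, giving 2.

2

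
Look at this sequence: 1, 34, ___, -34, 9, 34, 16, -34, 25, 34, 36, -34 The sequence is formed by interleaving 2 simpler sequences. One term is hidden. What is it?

The terms cycle through 2 interleaved subsequences.
Track A: 1, ?, 9, 16, 25, 36 — perfect squares starting at 1².
Track B: 34, -34, 34, -34, 34, -34 — the oscillation 34·(−1)^(n+1).
The gap is track A's term 2; the rule gives 4.

4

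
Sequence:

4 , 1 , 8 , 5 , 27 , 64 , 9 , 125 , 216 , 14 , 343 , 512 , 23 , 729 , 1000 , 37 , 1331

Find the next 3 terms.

The slot pattern repeats as ABB (period 3), so there are 2 interleaved tracks.
Subsequence A: 4, 5, 9, 14, 23, 37 — each term equals the sum of the previous two.
Subsequence B: 1, 8, 27, 64, 125, 216, 343, 512, 729, 1000, 1331 — consecutive cubes n³ from n = 1.
The 18th slot belongs to subsequence B; its 12th term is 1728.
Position 19 → subsequence A, term 7 = 60.
Position 20 → subsequence B, term 13 = 2197.

1728, 60, 2197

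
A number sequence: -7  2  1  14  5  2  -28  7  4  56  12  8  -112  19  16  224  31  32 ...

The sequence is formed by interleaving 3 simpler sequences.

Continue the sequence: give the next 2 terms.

-448, 50

Split by position mod 3: positions 1, 4, 7, … form one track, and each other residue class forms its own.
Track A is -7, 14, -28, 56, -112, 224, which is geometric with ratio -2.
Track B is 2, 5, 7, 12, 19, 31, which is a Fibonacci-like recurrence a_n = a_{n-1} + a_{n-2}.
Track C is 1, 2, 4, 8, 16, 32, which is powers of 2.
The 19th slot belongs to track A; its 7th term is -448.
Position 20 falls in track B as its term 7, giving 50.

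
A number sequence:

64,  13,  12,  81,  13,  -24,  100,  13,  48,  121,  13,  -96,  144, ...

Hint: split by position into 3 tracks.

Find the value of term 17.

13

Split by position mod 3 into 3 tracks.
Subsequence A is 64, 81, 100, 121, 144, which is the squares 8², 9², 10², ….
Subsequence B is 13, 13, 13, 13, which is the constant sequence 13.
Subsequence C is 12, -24, 48, -96, which is multiplying by -2 each time.
Term 17 comes from subsequence B (its 6th entry): 13.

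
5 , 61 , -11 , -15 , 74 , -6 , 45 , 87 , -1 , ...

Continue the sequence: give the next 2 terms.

-135, 100

Taking every 3rd term gives 3 separate tracks.
Track A is 5, -15, 45, which is multiplying by -3 each time.
Track B is 61, 74, 87, which is adding 13 each time.
Track C is -11, -6, -1, which is arithmetic, step +5.
Position 10 falls in track A as its term 4, giving -135.
Position 11 falls in track B as its term 4, giving 100.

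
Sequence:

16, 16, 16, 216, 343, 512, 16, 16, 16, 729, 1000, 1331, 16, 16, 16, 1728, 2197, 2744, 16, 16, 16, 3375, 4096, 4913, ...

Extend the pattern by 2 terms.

The slot pattern repeats as AAABBB (period 6), so there are 2 interleaved tracks.
Subsequence A: 16, 16, 16, 16, 16, 16, 16, 16, 16, 16, 16, 16. Constant 16.
Subsequence B: 216, 343, 512, 729, 1000, 1331, 1728, 2197, 2744, 3375, 4096, 4913. Perfect cubes starting at 6³.
Position 25 → subsequence A, term 13 = 16.
Term 26 comes from subsequence A (its 14th entry): 16.

16, 16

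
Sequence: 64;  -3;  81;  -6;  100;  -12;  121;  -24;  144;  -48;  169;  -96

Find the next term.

196

Taking every 2nd term gives 2 separate tracks.
Track A = 64, 81, 100, 121, 144, 169: the squares 8², 9², 10², ….
Track B = -3, -6, -12, -24, -48, -96: geometric with ratio 2.
The 13th slot belongs to track A; its 7th term is 196.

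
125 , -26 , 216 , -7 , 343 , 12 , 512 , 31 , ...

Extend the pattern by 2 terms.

The terms cycle through 2 interleaved subsequences.
Subsequence A = 125, 216, 343, 512: consecutive cubes n³ from n = 5.
Subsequence B = -26, -7, 12, 31: arithmetic with common difference +19.
Position 9 → subsequence A, term 5 = 729.
The 10th slot belongs to subsequence B; its 5th term is 50.

729, 50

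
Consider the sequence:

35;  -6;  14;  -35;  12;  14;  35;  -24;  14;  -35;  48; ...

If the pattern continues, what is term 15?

The terms cycle through 3 interleaved subsequences.
Track A: 35, -35, 35, -35. Alternating ±35.
Track B: -6, 12, -24, 48. Geometric, ×-2 each step.
Track C: 14, 14, 14. Always 14.
Position 15 → track C, term 5 = 14.

14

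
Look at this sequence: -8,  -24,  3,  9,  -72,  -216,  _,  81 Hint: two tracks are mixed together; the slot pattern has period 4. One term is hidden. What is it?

Positions follow the repeating pattern AABB; grouping by letter gives 2 tracks.
Subsequence A: -8, -24, -72, -216. Geometric, ×3 each step.
Subsequence B: 3, 9, ?, 81. Successive powers of 3.
The gap is subsequence B's term 3; the rule gives 27.

27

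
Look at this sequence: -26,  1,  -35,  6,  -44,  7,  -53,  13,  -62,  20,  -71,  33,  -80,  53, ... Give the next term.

Split by position mod 2 into 2 tracks.
Track A = -26, -35, -44, -53, -62, -71, -80: arithmetic with common difference −9.
Track B = 1, 6, 7, 13, 20, 33, 53: each term equals the sum of the previous two.
Position 15 → track A, term 8 = -89.

-89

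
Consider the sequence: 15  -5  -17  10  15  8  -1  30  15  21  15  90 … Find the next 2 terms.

The terms cycle through 4 interleaved subsequences.
Stream A: 15, 15, 15 (always 15).
Stream B: -5, 8, 21 (adding 13 each time).
Stream C: -17, -1, 15 (adding 16 each time).
Stream D: 10, 30, 90 (multiplying by 3 each time).
Position 13 falls in stream A as its term 4, giving 15.
The 14th slot belongs to stream B; its 4th term is 34.

15, 34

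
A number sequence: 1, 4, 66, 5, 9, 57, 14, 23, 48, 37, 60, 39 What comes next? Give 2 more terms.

Positions follow the repeating pattern AAB; grouping by letter gives 2 tracks.
Track A is 1, 4, 5, 9, 14, 23, 37, 60, which is each term equals the sum of the previous two.
Track B is 66, 57, 48, 39, which is linear: a_n = 75 − 9·n.
Position 13 → track A, term 9 = 97.
Term 14 comes from track A (its 10th entry): 157.

97, 157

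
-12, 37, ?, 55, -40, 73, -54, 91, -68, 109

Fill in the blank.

The terms cycle through 2 interleaved subsequences.
Track A = -12, ?, -40, -54, -68: arithmetic with common difference −14.
Track B = 37, 55, 73, 91, 109: arithmetic with common difference +18.
Track A's pattern makes the blank -26.

-26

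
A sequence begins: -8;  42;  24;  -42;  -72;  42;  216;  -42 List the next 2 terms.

Odd-indexed and even-indexed terms follow separate rules.
Track A = -8, 24, -72, 216: geometric with ratio -3.
Track B = 42, -42, 42, -42: oscillating between 42 and -42.
Position 9 falls in track A as its term 5, giving -648.
Term 10 comes from track B (its 5th entry): 42.

-648, 42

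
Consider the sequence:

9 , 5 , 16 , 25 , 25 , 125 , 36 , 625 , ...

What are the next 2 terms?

Taking every 2nd term gives 2 separate tracks.
Subsequence A: 9, 16, 25, 36 (the squares 3², 4², 5², …).
Subsequence B: 5, 25, 125, 625 (successive powers of 5).
Position 9 falls in subsequence A as its term 5, giving 49.
Position 10 → subsequence B, term 5 = 3125.

49, 3125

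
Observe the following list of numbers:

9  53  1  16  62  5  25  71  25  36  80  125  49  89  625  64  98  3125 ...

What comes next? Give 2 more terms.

81, 107

Split by position mod 3: positions 1, 4, 7, … form one track, and each other residue class forms its own.
Stream A: 9, 16, 25, 36, 49, 64 — perfect squares starting at 3².
Stream B: 53, 62, 71, 80, 89, 98 — arithmetic with common difference +9.
Stream C: 1, 5, 25, 125, 625, 3125 — successive powers of 5.
Term 19 comes from stream A (its 7th entry): 81.
The 20th slot belongs to stream B; its 7th term is 107.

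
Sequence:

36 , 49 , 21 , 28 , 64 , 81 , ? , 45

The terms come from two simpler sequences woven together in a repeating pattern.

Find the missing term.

36

Reading positions in blocks of 4 reveals the pattern AABB — 2 tracks woven together.
Subsequence A: 36, 49, 64, 81. Consecutive squares n² from n = 6.
Subsequence B: 21, 28, ?, 45. Triangular numbers n(n+1)/2 for n = 6, 7, ….
The gap is subsequence B's term 3; the rule gives 36.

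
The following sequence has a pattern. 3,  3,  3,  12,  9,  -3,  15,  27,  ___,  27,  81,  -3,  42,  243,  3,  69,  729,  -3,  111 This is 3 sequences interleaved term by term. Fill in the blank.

3

Split by position mod 3 into 3 tracks.
Stream A: 3, 12, 15, 27, 42, 69, 111 (each term equals the sum of the previous two).
Stream B: 3, 9, 27, 81, 243, 729 (geometric, ×3 each step).
Stream C: 3, -3, ?, -3, 3, -3 (alternating ±3).
So the missing entry in stream C is 3.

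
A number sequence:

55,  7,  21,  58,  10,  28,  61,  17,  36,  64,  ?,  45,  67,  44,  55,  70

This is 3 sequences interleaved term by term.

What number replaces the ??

Taking every 3rd term gives 3 separate tracks.
Track A: 55, 58, 61, 64, 67, 70. Arithmetic, step +3.
Track B: 7, 10, 17, ?, 44. A Fibonacci-like recurrence a_n = a_{n-1} + a_{n-2}.
Track C: 21, 28, 36, 45, 55. Triangular numbers starting at T_6.
Filling track B at index 4 by its rule yields 27.

27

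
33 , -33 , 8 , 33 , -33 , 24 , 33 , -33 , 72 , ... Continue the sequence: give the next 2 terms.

33, -33

The slot pattern repeats as AAB (period 3), so there are 2 interleaved tracks.
Subsequence A = 33, -33, 33, -33, 33, -33: oscillating between 33 and -33.
Subsequence B = 8, 24, 72: geometric with ratio 3.
Position 10 → subsequence A, term 7 = 33.
Position 11 → subsequence A, term 8 = -33.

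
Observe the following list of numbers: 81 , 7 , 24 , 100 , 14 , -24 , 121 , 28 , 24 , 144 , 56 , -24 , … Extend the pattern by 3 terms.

Taking every 3rd term gives 3 separate tracks.
Stream A: 81, 100, 121, 144 — consecutive squares n² from n = 9.
Stream B: 7, 14, 28, 56 — geometric, ×2 each step.
Stream C: 24, -24, 24, -24 — alternating ±24.
Position 13 falls in stream A as its term 5, giving 169.
Position 14 → stream B, term 5 = 112.
Position 15 → stream C, term 5 = 24.

169, 112, 24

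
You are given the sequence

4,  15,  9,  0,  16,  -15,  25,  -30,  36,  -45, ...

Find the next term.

49

Odd-indexed and even-indexed terms follow separate rules.
Track A: 4, 9, 16, 25, 36 (perfect squares starting at 2²).
Track B: 15, 0, -15, -30, -45 (linear: a_n = 30 − 15·n).
Position 11 → track A, term 6 = 49.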